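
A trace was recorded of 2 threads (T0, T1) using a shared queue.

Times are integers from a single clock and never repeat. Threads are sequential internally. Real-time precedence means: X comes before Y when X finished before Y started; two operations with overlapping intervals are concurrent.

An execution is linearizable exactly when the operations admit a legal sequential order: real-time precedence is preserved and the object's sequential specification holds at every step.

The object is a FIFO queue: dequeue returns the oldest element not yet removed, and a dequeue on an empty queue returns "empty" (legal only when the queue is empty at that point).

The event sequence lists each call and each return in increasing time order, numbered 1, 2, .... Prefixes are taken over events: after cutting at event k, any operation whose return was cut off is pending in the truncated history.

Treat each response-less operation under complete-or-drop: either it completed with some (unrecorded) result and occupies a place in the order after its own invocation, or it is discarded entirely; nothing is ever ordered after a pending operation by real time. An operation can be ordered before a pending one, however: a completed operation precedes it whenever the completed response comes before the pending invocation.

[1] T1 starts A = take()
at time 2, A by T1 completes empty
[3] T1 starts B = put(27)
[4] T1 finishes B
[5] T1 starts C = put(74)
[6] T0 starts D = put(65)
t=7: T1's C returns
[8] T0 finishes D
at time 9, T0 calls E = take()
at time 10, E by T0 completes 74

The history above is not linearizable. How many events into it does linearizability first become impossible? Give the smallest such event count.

10

events 1..9 are linearizable; a witness order is A, B, C, D:
step 1: A take() → empty — queue <>
step 2: B put(27) — queue <27>
step 3: C put(74) — queue <27,74>
step 4: D put(65) — queue <27,74,65>
adding event 10 (E responds at 10) leaves no legal real-time order
take A, B, C, D, E: step 5 already fails, because E take() → 74 cannot occur there
take A, B, D, C, E: step 5 already fails, because E take() → 74 cannot occur there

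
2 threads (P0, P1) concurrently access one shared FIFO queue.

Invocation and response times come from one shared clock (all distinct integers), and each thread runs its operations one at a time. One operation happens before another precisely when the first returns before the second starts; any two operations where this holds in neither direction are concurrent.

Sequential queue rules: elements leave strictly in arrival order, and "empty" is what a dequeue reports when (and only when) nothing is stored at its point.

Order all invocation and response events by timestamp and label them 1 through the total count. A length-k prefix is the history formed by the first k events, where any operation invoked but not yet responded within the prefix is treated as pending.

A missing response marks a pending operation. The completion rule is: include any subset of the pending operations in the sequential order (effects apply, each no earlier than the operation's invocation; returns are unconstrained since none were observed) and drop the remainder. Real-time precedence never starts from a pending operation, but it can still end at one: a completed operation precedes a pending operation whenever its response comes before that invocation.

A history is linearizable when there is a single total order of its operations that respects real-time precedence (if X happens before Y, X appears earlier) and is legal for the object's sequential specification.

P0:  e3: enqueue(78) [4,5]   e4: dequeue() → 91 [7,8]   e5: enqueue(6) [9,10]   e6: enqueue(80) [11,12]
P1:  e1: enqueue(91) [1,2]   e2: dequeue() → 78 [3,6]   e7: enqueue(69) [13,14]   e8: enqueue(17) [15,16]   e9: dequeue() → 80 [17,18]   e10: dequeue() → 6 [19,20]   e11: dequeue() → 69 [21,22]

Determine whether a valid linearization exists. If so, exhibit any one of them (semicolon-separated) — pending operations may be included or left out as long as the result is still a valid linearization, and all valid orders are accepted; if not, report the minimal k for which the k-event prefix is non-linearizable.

not linearizable — minimal violating prefix: 6 events

through event 5 a valid linearization exists; event 6 (e2 responding at time 6) ends that
the 3 completed operations admit 2 real-time orders; each fails the FIFO queue replay
for example e1, e2, e3 fails at step 2: e2 dequeue() → 78 is not legal there
for example e1, e3, e2 fails at step 3: e2 dequeue() → 78 is not legal there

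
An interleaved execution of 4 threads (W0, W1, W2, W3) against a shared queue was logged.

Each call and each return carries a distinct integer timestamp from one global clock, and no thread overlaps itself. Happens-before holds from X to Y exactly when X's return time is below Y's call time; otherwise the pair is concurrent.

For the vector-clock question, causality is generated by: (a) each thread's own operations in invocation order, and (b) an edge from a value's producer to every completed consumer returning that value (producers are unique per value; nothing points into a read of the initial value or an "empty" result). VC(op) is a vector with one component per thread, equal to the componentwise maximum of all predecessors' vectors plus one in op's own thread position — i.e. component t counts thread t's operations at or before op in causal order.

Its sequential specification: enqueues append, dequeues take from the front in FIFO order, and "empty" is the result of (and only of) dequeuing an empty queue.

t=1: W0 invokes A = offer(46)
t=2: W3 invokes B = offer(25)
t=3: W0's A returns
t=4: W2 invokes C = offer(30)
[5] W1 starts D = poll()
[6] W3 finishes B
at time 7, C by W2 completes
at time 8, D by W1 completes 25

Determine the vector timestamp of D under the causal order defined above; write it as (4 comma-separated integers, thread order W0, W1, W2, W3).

no predecessors for B (invoked 2): W3 increments from zero → (0, 0, 0, 1)
no predecessors for C (invoked 4): W2 increments from zero → (0, 0, 1, 0)
no predecessors for A (invoked 1): W0 increments from zero → (1, 0, 0, 0)
from VC(B)=(0, 0, 0, 1), D (invoked 5) maxes components and bumps W1 → (0, 1, 0, 1)
target: VC(D) = (0, 1, 0, 1)

(0, 1, 0, 1)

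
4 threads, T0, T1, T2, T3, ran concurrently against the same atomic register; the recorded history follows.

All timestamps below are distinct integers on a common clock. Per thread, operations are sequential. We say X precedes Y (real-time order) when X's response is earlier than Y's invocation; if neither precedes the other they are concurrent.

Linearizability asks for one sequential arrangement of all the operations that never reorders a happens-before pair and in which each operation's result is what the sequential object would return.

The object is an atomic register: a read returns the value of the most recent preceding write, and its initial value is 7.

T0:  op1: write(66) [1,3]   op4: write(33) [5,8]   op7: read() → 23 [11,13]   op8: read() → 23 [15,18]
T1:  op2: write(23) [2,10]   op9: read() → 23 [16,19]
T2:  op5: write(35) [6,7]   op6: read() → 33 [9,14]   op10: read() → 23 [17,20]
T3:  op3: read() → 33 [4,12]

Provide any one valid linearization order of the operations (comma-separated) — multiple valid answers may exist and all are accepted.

1. op1 write(66), leaving value 66
2. op5 write(35), leaving value 35
3. op4 write(33), leaving value 33
4. op3 read() → 33, leaving value 33
5. op6 read() → 33, leaving value 33
6. op2 write(23), leaving value 23
7. op7 read() → 23, leaving value 23
8. op8 read() → 23, leaving value 23
9. op9 read() → 23, leaving value 23
10. op10 read() → 23, leaving value 23

op1, op5, op4, op3, op6, op2, op7, op8, op9, op10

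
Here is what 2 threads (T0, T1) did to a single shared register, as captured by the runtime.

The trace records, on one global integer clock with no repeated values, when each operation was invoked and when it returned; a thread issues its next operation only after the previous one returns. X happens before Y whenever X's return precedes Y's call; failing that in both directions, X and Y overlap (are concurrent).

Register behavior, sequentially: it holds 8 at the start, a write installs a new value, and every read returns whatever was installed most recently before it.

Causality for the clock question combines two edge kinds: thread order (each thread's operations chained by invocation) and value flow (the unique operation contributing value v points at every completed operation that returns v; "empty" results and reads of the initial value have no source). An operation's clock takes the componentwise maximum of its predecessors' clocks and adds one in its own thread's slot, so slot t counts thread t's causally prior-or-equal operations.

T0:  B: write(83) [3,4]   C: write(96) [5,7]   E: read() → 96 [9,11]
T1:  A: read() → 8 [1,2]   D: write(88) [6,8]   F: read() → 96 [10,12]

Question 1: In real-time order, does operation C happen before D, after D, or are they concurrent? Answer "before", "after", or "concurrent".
concurrent

C spans [5,7], D spans [6,8]
the intervals overlap in both directions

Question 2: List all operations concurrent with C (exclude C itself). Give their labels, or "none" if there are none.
D

C spans [5,7]: anything still running between times 5 and 7 counts as concurrent
A [1,2]: before
B [3,4]: before
D [6,8]: concurrent
E [9,11]: after
F [10,12]: after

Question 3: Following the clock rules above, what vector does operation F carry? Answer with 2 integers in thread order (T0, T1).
(2, 3)

root op A, invoked 1: fresh clock plus T1's own tick → (0, 1)
root op B, invoked 3: fresh clock plus T0's own tick → (1, 0)
from VC(A)=(0, 1), D (invoked 6) maxes components and bumps T1 → (0, 2)
from VC(B)=(1, 0), C (invoked 5) maxes components and bumps T0 → (2, 0)
from VC(C)=(2, 0), E (invoked 9) maxes components and bumps T0 → (3, 0)
from VC(C)=(2, 0), VC(D)=(0, 2), F (invoked 10) maxes components and bumps T1 → (2, 3)
target: VC(F) = (2, 3)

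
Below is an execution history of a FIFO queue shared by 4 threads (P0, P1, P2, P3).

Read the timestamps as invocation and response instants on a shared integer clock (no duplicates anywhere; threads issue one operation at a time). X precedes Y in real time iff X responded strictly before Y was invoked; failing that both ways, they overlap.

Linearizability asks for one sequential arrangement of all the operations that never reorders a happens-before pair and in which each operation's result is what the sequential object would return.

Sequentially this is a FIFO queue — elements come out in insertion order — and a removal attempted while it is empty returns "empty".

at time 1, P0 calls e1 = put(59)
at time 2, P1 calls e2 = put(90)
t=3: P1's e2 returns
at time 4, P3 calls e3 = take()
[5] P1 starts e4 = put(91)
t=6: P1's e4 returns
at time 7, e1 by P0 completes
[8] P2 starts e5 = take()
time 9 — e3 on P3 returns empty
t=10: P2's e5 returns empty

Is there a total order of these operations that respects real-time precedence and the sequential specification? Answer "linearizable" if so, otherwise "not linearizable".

not linearizable

prefix check: 1..8 passes, 1..9 fails once e3's time-9 response joins
the 4 completed operations admit 8 real-time orders; each fails the FIFO queue replay
no completion choice of the 1 pending operation (e5) rescues it — every subset was tried
e.g. e1, e2, e3, e4 (pending dropped): illegal at step 3, since e3 take() → empty cannot apply there
e.g. e1, e2, e4, e3 (pending dropped): illegal at step 4, since e3 take() → empty cannot apply there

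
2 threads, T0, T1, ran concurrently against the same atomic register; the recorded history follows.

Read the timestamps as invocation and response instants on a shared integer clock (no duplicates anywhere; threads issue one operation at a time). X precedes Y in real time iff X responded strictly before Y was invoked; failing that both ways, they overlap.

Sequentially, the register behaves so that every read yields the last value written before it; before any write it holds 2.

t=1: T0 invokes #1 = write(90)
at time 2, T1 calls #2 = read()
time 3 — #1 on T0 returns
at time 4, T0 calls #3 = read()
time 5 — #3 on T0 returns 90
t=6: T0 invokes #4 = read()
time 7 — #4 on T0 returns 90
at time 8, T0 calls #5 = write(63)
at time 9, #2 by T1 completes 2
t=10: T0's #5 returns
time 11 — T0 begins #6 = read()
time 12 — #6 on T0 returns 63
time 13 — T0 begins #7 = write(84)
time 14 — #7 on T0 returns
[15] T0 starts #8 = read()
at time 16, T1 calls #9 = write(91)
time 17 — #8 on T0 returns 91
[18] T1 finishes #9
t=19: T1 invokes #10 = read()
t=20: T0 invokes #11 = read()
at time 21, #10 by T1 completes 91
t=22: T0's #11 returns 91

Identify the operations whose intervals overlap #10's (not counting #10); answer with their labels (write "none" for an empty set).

overlap test against #10 [19,21]: concurrent iff the interval meets 19..21
#1 [1,3]: before
#2 [2,9]: before
#3 [4,5]: before
#4 [6,7]: before
#5 [8,10]: before
#6 [11,12]: before
#7 [13,14]: before
#8 [15,17]: before
#9 [16,18]: before
#11 [20,22]: concurrent

#11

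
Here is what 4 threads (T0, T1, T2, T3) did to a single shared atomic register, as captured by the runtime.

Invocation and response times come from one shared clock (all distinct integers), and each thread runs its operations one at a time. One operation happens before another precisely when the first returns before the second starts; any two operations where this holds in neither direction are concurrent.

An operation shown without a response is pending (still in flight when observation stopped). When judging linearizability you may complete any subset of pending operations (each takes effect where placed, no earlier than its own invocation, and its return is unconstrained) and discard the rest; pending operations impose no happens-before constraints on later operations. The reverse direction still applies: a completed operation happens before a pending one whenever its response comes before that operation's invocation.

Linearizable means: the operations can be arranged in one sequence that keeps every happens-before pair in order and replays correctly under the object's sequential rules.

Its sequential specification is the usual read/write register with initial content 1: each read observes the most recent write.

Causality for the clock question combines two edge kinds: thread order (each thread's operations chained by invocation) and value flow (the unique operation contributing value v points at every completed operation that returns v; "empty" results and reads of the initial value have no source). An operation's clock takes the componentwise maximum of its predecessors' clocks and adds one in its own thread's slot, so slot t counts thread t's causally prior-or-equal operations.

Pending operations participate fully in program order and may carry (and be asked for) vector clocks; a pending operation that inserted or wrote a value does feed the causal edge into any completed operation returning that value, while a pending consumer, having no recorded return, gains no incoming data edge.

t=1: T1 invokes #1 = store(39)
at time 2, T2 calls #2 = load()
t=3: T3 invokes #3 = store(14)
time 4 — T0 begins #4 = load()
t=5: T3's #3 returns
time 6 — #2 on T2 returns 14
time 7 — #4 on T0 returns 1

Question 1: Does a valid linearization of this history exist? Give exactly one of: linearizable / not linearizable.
a witness: #4, #1, #3, #2
step 1: #4 load() → 1 — value 1
step 2: #1 store(39) (pending, included) — value 39
step 3: #3 store(14) — value 14
step 4: #2 load() → 14 — value 14

linearizable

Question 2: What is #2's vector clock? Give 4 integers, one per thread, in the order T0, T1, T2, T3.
Answer: (0, 0, 1, 1)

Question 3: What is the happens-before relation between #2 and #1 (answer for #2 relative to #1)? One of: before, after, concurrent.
Answer: concurrent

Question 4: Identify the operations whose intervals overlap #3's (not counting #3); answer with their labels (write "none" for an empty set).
Answer: #1, #2, #4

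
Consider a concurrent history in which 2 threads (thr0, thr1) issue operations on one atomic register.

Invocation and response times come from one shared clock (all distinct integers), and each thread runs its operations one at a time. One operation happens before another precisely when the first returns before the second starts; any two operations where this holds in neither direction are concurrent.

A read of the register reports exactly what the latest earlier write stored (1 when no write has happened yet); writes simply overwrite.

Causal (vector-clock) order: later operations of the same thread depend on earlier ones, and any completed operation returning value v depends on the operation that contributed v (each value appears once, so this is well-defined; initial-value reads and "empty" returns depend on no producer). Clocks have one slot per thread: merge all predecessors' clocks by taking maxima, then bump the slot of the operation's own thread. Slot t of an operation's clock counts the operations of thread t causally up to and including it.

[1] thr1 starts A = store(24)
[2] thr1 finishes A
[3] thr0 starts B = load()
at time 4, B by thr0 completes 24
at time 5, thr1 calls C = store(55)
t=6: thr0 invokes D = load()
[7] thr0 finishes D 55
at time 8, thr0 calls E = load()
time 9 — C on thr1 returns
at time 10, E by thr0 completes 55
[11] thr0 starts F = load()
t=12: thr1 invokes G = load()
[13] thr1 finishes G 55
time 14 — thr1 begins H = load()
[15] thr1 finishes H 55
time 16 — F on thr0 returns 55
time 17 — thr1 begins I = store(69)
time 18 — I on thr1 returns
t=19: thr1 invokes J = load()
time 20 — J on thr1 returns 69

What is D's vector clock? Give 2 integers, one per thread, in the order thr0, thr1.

(2, 2)

A, invoked 1, has no incoming edges; only thr1's bump applies → (0, 1)
C, invoked 5, takes VC(A)=(0, 1) under max, adds 1 for thr1 → (0, 2)
B, invoked 3, takes VC(A)=(0, 1) under max, adds 1 for thr0 → (1, 1)
G, invoked 12, takes VC(C)=(0, 2) under max, adds 1 for thr1 → (0, 3)
H, invoked 14, takes VC(C)=(0, 2), VC(G)=(0, 3) under max, adds 1 for thr1 → (0, 4)
D, invoked 6, takes VC(B)=(1, 1), VC(C)=(0, 2) under max, adds 1 for thr0 → (2, 2)
I, invoked 17, takes VC(H)=(0, 4) under max, adds 1 for thr1 → (0, 5)
E, invoked 8, takes VC(C)=(0, 2), VC(D)=(2, 2) under max, adds 1 for thr0 → (3, 2)
J, invoked 19, takes VC(I)=(0, 5) under max, adds 1 for thr1 → (0, 6)
F, invoked 11, takes VC(C)=(0, 2), VC(E)=(3, 2) under max, adds 1 for thr0 → (4, 2)
target: VC(D) = (2, 2)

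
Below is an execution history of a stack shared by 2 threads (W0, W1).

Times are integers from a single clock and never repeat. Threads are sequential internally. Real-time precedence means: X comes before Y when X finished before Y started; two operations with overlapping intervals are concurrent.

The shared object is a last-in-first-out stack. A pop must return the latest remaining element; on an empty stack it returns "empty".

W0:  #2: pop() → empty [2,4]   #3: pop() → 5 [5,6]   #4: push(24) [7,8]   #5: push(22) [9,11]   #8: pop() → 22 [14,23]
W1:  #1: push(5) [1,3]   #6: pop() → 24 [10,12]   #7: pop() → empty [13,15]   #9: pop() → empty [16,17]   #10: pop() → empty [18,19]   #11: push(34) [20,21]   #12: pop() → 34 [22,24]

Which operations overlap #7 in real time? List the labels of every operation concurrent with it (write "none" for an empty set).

#7 runs from 13 to 15; window-overlapping ops are concurrent
#1 [1,3]: before
#2 [2,4]: before
#3 [5,6]: before
#4 [7,8]: before
#5 [9,11]: before
#6 [10,12]: before
#8 [14,23]: concurrent
#9 [16,17]: after
#10 [18,19]: after
#11 [20,21]: after
#12 [22,24]: after

#8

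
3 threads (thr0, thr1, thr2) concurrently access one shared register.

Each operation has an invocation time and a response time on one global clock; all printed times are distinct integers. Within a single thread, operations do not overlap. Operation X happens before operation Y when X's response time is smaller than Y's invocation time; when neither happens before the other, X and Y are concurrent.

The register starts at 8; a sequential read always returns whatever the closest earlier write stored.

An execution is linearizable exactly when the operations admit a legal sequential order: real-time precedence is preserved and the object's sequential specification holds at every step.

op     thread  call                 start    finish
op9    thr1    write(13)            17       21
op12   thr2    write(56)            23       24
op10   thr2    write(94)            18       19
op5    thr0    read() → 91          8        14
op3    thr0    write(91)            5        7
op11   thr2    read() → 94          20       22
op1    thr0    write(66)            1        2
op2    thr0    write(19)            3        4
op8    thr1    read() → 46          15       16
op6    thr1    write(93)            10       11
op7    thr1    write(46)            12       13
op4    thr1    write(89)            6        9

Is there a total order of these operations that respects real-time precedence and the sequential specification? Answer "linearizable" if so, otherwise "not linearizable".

linearizable

one valid linearization: op1, op2, op3, op5, op4, op6, op7, op8, op9, op10, op11, op12
1. op1 write(66), leaving value 66
2. op2 write(19), leaving value 19
3. op3 write(91), leaving value 91
4. op5 read() → 91, leaving value 91
5. op4 write(89), leaving value 89
6. op6 write(93), leaving value 93
7. op7 write(46), leaving value 46
8. op8 read() → 46, leaving value 46
9. op9 write(13), leaving value 13
10. op10 write(94), leaving value 94
11. op11 read() → 94, leaving value 94
12. op12 write(56), leaving value 56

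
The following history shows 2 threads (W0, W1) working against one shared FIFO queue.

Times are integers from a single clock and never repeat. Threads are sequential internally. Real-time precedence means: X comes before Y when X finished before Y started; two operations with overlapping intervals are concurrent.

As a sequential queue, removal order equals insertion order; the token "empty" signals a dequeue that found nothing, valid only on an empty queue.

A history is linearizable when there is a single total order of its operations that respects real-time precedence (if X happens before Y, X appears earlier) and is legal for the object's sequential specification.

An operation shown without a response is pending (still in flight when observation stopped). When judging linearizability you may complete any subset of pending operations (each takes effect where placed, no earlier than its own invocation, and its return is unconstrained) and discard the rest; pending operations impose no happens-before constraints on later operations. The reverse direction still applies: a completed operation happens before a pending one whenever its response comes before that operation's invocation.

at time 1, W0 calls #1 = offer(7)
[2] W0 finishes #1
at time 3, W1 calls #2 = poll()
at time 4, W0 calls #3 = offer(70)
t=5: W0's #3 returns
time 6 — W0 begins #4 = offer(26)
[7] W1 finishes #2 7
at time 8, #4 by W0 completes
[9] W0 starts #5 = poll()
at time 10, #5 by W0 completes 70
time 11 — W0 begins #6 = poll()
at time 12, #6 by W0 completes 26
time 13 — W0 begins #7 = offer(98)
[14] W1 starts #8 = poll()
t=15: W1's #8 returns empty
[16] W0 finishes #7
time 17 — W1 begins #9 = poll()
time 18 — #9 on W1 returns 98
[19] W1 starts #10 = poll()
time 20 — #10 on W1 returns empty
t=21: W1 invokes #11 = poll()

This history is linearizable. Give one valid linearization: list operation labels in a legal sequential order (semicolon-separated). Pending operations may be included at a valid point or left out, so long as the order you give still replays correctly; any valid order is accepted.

after step 1 (#1 offer(7)): queue <7>
after step 2 (#2 poll() → 7): queue <>
after step 3 (#3 offer(70)): queue <70>
after step 4 (#4 offer(26)): queue <70,26>
after step 5 (#5 poll() → 70): queue <26>
after step 6 (#6 poll() → 26): queue <>
after step 7 (#8 poll() → empty): queue <>
after step 8 (#7 offer(98)): queue <98>
after step 9 (#9 poll() → 98): queue <>
after step 10 (#10 poll() → empty): queue <>

#1; #2; #3; #4; #5; #6; #8; #7; #9; #10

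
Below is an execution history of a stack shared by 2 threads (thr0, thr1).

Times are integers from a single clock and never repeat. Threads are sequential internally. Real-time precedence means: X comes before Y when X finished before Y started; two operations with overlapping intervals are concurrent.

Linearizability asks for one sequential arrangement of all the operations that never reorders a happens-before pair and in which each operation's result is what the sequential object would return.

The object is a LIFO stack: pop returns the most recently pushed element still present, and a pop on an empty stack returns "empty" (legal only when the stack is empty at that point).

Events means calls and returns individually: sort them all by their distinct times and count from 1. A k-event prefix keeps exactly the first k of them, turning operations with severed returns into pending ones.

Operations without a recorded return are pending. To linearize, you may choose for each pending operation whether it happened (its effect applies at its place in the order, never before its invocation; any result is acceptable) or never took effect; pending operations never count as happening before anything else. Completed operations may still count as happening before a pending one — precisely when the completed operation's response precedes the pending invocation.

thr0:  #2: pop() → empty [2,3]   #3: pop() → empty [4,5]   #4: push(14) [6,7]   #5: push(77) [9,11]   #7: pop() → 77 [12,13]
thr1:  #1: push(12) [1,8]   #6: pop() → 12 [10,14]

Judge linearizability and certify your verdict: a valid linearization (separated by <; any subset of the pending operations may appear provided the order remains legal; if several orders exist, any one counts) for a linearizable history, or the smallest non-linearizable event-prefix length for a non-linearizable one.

linearizable — witness: #2 < #3 < #4 < #1 < #5 < #7 < #6

after step 1 (#2 pop() → empty): stack <>
after step 2 (#3 pop() → empty): stack <>
after step 3 (#4 push(14)): stack <14>
after step 4 (#1 push(12)): stack <14,12>
after step 5 (#5 push(77)): stack <14,12,77>
after step 6 (#7 pop() → 77): stack <14,12>
after step 7 (#6 pop() → 12): stack <14>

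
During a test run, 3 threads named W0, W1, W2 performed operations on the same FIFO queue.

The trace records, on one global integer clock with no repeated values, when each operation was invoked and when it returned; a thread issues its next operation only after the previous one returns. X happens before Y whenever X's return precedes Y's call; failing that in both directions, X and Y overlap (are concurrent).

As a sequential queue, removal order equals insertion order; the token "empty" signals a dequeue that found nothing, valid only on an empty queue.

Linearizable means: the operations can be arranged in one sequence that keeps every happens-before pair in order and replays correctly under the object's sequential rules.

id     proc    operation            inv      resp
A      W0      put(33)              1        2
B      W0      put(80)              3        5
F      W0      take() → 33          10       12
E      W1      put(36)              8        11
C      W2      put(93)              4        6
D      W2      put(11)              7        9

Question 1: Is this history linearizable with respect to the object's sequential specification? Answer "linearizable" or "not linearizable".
one valid linearization: A, B, C, D, E, F
step 1: A put(33) — queue <33>
step 2: B put(80) — queue <33,80>
step 3: C put(93) — queue <33,80,93>
step 4: D put(11) — queue <33,80,93,11>
step 5: E put(36) — queue <33,80,93,11,36>
step 6: F take() → 33 — queue <80,93,11,36>

linearizable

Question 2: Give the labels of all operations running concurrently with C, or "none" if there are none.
C spans [4,6]; an op avoiding the whole window 4..6 is ordered, any other is concurrent
A [1,2]: before
B [3,5]: concurrent
D [7,9]: after
E [8,11]: after
F [10,12]: after

B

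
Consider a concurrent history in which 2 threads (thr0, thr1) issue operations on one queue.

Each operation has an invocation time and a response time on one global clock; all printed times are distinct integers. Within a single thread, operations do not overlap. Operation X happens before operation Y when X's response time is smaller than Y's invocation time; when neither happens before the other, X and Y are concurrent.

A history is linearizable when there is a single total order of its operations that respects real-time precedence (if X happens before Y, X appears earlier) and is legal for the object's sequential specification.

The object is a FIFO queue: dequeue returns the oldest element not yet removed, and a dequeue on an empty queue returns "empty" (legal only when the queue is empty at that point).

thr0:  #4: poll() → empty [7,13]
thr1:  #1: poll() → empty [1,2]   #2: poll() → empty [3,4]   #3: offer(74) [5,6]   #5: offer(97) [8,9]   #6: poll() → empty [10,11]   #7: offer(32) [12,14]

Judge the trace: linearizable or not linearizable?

not linearizable

the violation lands at event 11, #6's response at time 11: events 1..10 linearize, events 1..11 do not
a single order respects real time; the 5 completed queue operations fail replay along it
including or dropping the 1 pending operation (#4) in any combination fails
sample order #1, #2, #3, #5, #6 (pending dropped) stalls at step 5 — #6 poll() → empty has no legal effect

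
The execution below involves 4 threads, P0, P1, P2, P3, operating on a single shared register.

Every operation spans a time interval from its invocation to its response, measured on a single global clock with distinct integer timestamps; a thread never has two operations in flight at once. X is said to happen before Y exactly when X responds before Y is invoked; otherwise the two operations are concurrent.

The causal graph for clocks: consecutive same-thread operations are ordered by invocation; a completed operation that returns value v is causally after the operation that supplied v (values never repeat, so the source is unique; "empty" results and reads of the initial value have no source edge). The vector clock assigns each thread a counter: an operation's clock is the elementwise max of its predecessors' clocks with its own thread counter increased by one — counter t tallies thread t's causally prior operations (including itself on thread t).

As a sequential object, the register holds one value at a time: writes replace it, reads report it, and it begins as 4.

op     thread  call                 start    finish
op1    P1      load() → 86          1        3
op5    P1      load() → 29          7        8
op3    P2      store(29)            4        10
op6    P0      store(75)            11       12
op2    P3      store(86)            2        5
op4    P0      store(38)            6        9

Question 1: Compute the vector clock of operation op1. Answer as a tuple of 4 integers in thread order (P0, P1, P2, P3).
(0, 1, 0, 1)

op2, invoked 2, has no incoming edges; only P3's bump applies → (0, 0, 0, 1)
op3, invoked 4, has no incoming edges; only P2's bump applies → (0, 0, 1, 0)
op4, invoked 6, has no incoming edges; only P0's bump applies → (1, 0, 0, 0)
op1 (invocation 1): componentwise max over VC(op2)=(0, 0, 0, 1), +1 at P1, giving (0, 1, 0, 1)
op6 (invocation 11): componentwise max over VC(op4)=(1, 0, 0, 0), +1 at P0, giving (2, 0, 0, 0)
op5 (invocation 7): componentwise max over VC(op1)=(0, 1, 0, 1), VC(op3)=(0, 0, 1, 0), +1 at P1, giving (0, 2, 1, 1)
target: VC(op1) = (0, 1, 0, 1)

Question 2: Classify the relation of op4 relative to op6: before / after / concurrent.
before

op4 spans [6,9], op6 spans [11,12]
resp(op4)=9 < inv(op6)=11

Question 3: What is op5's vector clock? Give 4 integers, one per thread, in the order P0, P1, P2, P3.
(0, 2, 1, 1)

root op op2, invoked 2: fresh clock plus P3's own tick → (0, 0, 0, 1)
root op op3, invoked 4: fresh clock plus P2's own tick → (0, 0, 1, 0)
root op op4, invoked 6: fresh clock plus P0's own tick → (1, 0, 0, 0)
from VC(op2)=(0, 0, 0, 1), op1 (invoked 1) maxes components and bumps P1 → (0, 1, 0, 1)
from VC(op4)=(1, 0, 0, 0), op6 (invoked 11) maxes components and bumps P0 → (2, 0, 0, 0)
from VC(op1)=(0, 1, 0, 1), VC(op3)=(0, 0, 1, 0), op5 (invoked 7) maxes components and bumps P1 → (0, 2, 1, 1)
target: VC(op5) = (0, 2, 1, 1)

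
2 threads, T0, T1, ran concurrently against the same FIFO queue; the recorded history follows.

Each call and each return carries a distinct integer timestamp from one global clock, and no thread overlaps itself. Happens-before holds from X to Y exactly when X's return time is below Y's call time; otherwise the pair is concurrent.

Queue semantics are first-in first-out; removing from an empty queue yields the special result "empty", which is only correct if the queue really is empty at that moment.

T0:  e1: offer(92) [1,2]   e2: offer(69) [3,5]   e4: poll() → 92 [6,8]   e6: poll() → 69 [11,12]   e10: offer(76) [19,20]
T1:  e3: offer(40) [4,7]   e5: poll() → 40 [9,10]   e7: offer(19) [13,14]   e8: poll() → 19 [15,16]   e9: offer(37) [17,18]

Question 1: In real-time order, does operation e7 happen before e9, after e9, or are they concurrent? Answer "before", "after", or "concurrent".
Answer: before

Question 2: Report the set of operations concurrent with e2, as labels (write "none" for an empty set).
Answer: e3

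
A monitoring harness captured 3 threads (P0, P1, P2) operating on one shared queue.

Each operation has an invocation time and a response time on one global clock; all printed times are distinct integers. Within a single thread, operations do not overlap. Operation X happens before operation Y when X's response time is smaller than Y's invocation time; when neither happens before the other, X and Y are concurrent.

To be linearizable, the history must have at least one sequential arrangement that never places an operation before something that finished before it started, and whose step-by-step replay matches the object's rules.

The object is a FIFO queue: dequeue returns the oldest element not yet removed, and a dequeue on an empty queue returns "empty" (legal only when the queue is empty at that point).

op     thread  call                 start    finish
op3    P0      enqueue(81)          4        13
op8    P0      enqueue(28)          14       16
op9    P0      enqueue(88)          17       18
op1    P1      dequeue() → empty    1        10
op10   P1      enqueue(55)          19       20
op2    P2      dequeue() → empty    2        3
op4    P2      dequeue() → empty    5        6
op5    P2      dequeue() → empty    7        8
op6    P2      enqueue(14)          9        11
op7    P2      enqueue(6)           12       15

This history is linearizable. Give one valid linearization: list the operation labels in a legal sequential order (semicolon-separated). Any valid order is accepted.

op1; op2; op4; op5; op3; op6; op7; op8; op9; op10

1. op1 dequeue() → empty, leaving queue <>
2. op2 dequeue() → empty, leaving queue <>
3. op4 dequeue() → empty, leaving queue <>
4. op5 dequeue() → empty, leaving queue <>
5. op3 enqueue(81), leaving queue <81>
6. op6 enqueue(14), leaving queue <81,14>
7. op7 enqueue(6), leaving queue <81,14,6>
8. op8 enqueue(28), leaving queue <81,14,6,28>
9. op9 enqueue(88), leaving queue <81,14,6,28,88>
10. op10 enqueue(55), leaving queue <81,14,6,28,88,55>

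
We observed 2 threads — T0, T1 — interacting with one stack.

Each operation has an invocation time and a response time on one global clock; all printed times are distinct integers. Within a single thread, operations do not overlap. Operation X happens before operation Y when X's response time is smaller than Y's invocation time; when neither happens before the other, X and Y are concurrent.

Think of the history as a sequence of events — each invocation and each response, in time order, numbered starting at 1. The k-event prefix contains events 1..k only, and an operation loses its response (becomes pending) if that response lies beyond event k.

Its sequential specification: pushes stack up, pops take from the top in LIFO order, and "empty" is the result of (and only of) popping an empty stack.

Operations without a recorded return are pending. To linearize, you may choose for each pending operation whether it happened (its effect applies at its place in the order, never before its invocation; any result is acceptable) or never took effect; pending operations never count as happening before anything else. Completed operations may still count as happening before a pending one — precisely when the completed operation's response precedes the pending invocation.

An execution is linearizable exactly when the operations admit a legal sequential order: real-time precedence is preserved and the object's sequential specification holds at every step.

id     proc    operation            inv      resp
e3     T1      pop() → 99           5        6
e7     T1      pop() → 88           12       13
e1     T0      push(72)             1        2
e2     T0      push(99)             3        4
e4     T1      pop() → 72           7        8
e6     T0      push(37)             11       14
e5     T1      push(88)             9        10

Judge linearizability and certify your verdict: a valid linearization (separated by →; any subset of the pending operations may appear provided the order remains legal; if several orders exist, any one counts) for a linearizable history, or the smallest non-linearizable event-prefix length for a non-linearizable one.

1. e1 push(72), leaving stack <72>
2. e2 push(99), leaving stack <72,99>
3. e3 pop() → 99, leaving stack <72>
4. e4 pop() → 72, leaving stack <>
5. e5 push(88), leaving stack <88>
6. e7 pop() → 88, leaving stack <>
7. e6 push(37), leaving stack <37>

linearizable — witness: e1 → e2 → e3 → e4 → e5 → e7 → e6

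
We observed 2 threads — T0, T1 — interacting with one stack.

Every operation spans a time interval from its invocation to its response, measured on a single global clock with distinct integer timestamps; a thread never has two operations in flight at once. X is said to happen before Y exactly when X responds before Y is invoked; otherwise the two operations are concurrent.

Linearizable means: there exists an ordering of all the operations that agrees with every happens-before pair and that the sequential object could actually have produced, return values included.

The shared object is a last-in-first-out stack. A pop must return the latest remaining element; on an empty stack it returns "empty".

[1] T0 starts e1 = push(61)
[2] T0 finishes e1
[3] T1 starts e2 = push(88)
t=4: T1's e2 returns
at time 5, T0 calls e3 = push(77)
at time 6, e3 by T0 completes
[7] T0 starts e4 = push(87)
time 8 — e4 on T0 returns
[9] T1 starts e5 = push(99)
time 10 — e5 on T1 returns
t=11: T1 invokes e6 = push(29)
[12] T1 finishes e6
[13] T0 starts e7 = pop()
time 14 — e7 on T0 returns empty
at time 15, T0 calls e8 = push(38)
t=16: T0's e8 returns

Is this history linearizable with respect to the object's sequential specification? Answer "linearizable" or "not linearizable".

not linearizable

through event 13 a valid linearization exists; event 14 (e7 responding at time 14) ends that
the completed operations (7 total) allow one real-time order; the stack replay rejects it
for example e1, e2, e3, e4, e5, e6, e7 fails at step 7: e7 pop() → empty is not legal there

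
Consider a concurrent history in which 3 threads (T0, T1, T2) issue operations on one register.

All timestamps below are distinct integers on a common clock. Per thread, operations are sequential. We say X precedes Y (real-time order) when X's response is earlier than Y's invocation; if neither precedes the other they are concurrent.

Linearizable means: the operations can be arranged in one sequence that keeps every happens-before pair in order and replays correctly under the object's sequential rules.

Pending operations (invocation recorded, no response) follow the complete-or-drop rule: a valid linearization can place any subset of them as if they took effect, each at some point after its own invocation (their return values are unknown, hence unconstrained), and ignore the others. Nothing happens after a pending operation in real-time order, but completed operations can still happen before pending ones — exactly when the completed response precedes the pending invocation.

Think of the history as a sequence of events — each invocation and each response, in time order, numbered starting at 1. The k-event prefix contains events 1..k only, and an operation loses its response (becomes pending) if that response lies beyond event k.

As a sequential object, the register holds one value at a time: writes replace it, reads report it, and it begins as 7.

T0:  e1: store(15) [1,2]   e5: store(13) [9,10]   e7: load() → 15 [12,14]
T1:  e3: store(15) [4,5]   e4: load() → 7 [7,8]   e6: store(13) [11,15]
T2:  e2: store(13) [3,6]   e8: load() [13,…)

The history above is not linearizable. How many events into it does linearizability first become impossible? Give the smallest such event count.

a valid linearization of events 1..7 exists, for instance e1, e2, e3:
1. e1 store(15), leaving value 15
2. e2 store(13), leaving value 13
3. e3 store(15), leaving value 15
once event 8 joins (e4's response, time 8), exhaustive search finds no witness
take e1, e2, e3, e4: step 4 already fails, because e4 load() → 7 cannot occur there
take e1, e3, e2, e4: step 4 already fails, because e4 load() → 7 cannot occur there

8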